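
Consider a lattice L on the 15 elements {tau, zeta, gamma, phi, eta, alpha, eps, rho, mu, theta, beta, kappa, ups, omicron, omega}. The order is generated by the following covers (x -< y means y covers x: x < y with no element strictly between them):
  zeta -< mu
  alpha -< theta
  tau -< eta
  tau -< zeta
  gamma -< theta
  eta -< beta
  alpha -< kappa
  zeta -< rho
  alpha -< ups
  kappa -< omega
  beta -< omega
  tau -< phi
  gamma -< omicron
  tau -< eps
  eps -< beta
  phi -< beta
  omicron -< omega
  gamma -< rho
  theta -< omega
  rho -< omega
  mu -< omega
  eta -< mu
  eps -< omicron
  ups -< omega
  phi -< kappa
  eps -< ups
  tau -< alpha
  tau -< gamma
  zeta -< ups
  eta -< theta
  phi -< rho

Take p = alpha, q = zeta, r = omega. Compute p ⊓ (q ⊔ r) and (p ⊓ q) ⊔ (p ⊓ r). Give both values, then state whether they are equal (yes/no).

q ⊔ r = omega, so p ⊓ (q ⊔ r) = alpha ⊓ omega = alpha.
p ⊓ q = tau and p ⊓ r = alpha, so (p ⊓ q) ⊔ (p ⊓ r) = tau ⊔ alpha = alpha.
Equal: yes.

alpha; alpha; yes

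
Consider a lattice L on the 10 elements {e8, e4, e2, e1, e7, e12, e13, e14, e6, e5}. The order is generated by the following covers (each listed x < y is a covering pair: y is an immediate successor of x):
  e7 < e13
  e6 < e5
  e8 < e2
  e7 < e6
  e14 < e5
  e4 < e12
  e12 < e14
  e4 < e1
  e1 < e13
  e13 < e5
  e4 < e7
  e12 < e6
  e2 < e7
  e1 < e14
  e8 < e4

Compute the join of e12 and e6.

e6

Common upper bounds of {e12, e6}: e5, e6.
The least among these is e6.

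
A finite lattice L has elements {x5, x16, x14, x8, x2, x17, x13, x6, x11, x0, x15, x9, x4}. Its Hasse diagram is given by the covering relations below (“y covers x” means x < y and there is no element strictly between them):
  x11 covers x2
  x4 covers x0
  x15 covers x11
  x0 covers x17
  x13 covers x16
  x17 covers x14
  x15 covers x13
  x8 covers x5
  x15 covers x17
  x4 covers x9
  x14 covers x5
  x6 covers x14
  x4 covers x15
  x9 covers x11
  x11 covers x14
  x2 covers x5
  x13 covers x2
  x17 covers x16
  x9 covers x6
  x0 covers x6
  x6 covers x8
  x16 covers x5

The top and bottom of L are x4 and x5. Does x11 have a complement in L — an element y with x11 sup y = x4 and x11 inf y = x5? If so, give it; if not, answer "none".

For every candidate y, either x11 ∨ y ≠ x4 or x11 ∧ y ≠ x5; no complement exists.

none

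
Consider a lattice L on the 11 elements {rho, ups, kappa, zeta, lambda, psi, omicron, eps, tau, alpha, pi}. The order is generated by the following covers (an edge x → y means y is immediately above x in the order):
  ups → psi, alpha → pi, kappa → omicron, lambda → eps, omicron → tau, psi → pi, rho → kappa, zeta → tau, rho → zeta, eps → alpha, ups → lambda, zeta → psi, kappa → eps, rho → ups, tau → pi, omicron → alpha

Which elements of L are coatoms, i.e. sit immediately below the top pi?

alpha, psi, tau

The coatoms are exactly the elements covered by pi: alpha, psi, tau.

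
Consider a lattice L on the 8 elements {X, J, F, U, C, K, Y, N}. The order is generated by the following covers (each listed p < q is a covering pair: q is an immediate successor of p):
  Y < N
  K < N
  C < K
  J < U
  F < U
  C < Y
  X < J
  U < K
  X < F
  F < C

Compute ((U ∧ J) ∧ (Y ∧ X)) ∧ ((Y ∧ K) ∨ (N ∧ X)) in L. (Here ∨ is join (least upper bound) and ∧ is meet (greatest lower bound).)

U ∧ J = J
Y ∧ X = X
J ∧ X = X
Y ∧ K = C
N ∧ X = X
C ∨ X = C
X ∧ C = X

X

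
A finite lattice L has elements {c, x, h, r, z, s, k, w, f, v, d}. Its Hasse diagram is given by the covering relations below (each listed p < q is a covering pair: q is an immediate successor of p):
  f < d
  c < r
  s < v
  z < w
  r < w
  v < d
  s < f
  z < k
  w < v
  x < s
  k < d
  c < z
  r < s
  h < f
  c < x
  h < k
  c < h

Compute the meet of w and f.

Common lower bounds of {w, f}: c, r.
The greatest among these is r.

r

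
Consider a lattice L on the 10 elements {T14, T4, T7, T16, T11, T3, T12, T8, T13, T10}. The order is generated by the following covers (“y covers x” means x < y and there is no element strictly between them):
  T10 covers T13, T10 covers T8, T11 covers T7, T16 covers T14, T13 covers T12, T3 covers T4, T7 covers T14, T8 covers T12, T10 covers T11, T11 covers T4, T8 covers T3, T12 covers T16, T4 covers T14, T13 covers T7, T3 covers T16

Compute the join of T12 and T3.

Common upper bounds of {T12, T3}: T10, T8.
The least among these is T8.

T8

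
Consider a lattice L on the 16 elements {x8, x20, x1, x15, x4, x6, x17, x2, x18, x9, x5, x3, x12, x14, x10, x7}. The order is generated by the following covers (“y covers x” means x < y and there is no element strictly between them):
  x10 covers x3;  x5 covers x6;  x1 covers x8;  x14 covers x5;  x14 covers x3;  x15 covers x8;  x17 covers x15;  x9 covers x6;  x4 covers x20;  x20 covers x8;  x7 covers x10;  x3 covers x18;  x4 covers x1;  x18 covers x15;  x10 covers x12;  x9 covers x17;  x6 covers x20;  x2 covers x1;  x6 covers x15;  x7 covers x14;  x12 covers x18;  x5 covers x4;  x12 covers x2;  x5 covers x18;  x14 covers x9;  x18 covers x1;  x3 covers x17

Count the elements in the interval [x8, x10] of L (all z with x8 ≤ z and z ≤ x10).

9

The interval [x8, x10] = {x1, x10, x12, x15, x17, x18, x2, x3, x8}, which has 9 elements.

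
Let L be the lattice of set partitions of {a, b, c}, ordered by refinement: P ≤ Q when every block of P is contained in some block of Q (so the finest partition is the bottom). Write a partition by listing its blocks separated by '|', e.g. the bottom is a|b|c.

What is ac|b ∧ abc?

The meet (common refinement) of ac|b and abc intersects blocks pairwise, giving ac|b.

ac|b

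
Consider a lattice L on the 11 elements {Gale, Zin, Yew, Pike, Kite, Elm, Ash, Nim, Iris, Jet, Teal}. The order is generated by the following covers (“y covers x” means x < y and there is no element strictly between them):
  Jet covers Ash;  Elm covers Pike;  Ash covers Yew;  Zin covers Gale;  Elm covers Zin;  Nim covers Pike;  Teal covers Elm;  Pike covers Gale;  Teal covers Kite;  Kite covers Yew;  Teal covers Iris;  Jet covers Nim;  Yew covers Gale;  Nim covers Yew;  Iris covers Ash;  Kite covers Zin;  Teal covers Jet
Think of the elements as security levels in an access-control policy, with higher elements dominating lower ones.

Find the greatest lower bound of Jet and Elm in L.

Pike

Common lower bounds of {Jet, Elm}: Gale, Pike.
The greatest among these is Pike.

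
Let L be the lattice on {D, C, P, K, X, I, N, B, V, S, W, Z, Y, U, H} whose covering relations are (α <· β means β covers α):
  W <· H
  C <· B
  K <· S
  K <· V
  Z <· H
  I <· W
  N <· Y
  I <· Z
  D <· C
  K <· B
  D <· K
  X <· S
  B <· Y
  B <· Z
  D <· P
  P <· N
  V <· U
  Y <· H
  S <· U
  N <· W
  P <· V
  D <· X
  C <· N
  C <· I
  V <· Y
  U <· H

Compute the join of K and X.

S

Common upper bounds of {K, X}: H, S, U.
The least among these is S.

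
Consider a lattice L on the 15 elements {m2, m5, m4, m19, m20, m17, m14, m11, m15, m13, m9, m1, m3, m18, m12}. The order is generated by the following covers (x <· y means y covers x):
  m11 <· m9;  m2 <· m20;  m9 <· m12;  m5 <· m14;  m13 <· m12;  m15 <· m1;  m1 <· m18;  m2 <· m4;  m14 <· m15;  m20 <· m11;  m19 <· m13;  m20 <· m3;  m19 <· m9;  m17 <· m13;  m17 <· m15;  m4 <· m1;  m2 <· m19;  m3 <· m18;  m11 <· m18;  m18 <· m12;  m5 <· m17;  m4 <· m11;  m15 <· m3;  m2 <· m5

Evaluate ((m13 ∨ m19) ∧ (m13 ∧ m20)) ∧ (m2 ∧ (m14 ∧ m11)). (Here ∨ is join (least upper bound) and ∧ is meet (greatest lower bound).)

m13 ∨ m19 = m13
m13 ∧ m20 = m2
m13 ∧ m2 = m2
m14 ∧ m11 = m2
m2 ∧ m2 = m2
m2 ∧ m2 = m2

m2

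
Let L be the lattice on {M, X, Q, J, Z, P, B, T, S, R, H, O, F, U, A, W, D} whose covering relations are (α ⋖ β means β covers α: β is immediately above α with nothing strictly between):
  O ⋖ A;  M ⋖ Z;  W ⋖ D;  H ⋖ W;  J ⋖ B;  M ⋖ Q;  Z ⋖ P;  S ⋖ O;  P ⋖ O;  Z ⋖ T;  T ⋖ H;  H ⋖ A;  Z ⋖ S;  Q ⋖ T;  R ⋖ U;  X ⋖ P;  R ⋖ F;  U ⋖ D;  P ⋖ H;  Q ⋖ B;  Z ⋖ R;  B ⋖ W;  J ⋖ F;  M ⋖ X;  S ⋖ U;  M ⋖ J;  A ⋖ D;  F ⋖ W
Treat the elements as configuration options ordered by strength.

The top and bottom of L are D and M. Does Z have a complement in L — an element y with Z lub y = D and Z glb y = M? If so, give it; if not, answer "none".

none

For every candidate y, either Z ∨ y ≠ D or Z ∧ y ≠ M; no complement exists.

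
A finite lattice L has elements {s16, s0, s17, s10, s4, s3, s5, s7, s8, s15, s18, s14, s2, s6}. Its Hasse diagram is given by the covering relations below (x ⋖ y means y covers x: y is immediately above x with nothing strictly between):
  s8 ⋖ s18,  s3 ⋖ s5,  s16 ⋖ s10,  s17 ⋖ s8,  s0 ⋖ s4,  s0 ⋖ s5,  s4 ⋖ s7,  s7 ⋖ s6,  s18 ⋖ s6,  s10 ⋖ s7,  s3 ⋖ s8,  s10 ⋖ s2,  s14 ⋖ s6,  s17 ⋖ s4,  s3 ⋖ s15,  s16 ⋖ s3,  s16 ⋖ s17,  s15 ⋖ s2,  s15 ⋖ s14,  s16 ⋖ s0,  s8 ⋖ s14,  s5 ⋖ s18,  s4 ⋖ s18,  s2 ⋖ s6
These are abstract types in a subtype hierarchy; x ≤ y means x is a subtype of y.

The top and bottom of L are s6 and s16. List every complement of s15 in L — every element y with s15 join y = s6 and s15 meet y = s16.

s0, s4, s7

Need y with s15 ∨ y = s6 and s15 ∧ y = s16.
Checking each element gives: s0, s4, s7.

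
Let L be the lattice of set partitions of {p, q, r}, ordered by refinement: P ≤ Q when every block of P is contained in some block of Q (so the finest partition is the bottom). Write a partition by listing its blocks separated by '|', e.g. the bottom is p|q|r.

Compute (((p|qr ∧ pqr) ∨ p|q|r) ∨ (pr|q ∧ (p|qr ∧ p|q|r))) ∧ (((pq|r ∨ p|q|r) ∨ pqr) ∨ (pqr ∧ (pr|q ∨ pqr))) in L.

p|qr ∧ pqr = p|qr
p|qr ∨ p|q|r = p|qr
p|qr ∧ p|q|r = p|q|r
pr|q ∧ p|q|r = p|q|r
p|qr ∨ p|q|r = p|qr
pq|r ∨ p|q|r = pq|r
pq|r ∨ pqr = pqr
pr|q ∨ pqr = pqr
pqr ∧ pqr = pqr
pqr ∨ pqr = pqr
p|qr ∧ pqr = p|qr

p|qr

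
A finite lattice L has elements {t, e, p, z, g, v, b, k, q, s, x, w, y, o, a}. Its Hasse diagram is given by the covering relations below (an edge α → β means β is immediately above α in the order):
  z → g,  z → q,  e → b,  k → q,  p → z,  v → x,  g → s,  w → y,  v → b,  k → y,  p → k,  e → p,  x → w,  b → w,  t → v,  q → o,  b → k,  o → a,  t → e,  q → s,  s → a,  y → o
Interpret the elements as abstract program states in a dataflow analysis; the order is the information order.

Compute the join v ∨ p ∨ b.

k

Common upper bounds of {v, p, b}: a, k, o, q, s, y.
The least among these is k.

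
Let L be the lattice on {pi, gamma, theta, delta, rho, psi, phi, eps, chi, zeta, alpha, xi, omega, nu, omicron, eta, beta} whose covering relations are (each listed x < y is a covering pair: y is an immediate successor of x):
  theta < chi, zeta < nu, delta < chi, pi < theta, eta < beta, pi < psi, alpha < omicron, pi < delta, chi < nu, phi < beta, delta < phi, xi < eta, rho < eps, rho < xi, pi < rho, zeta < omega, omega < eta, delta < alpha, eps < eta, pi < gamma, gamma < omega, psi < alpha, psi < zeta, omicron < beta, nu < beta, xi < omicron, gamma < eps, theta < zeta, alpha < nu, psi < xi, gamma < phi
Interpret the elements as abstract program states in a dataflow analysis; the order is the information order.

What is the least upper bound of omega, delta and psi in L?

Common upper bounds of {omega, delta, psi}: beta.
The least among these is beta.

beta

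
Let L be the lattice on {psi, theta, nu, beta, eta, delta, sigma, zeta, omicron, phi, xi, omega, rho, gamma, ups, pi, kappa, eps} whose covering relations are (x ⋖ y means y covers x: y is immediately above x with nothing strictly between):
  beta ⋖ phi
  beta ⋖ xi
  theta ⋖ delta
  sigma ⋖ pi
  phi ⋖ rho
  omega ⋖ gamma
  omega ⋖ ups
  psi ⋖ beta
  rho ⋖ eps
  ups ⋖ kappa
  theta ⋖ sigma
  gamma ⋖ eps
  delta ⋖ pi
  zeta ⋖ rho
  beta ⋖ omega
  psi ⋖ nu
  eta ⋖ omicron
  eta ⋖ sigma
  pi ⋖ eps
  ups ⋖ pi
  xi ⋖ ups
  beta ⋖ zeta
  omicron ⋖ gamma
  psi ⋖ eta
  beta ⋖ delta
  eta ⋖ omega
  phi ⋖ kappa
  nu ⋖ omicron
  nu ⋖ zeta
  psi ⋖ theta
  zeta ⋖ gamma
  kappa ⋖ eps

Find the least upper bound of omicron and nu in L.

Common upper bounds of {omicron, nu}: eps, gamma, omicron.
The least among these is omicron.

omicron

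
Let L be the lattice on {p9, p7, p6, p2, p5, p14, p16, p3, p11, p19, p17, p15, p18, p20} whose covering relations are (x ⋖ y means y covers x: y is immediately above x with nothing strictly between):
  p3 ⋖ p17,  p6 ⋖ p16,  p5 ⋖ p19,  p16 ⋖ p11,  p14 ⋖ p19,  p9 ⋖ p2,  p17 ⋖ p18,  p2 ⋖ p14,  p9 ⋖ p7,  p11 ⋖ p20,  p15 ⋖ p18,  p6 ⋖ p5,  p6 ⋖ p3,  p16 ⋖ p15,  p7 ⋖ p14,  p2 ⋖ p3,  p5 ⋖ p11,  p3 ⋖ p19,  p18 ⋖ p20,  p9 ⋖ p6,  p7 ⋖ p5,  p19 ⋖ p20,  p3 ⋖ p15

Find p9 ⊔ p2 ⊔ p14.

p14

Common upper bounds of {p9, p2, p14}: p14, p19, p20.
The least among these is p14.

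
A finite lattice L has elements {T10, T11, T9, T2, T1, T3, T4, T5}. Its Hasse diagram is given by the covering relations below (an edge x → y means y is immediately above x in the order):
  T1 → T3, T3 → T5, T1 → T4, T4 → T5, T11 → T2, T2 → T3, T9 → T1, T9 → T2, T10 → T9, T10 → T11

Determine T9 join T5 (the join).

T5

Common upper bounds of {T9, T5}: T5.
The least among these is T5.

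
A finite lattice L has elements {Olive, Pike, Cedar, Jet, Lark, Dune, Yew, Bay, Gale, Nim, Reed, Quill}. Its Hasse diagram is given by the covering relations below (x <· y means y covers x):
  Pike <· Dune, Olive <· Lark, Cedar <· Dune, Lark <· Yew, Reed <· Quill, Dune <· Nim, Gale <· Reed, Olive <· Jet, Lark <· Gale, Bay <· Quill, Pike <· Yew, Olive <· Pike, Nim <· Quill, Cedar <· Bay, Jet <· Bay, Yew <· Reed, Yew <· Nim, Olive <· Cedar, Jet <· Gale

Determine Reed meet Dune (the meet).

Pike

Common lower bounds of {Reed, Dune}: Olive, Pike.
The greatest among these is Pike.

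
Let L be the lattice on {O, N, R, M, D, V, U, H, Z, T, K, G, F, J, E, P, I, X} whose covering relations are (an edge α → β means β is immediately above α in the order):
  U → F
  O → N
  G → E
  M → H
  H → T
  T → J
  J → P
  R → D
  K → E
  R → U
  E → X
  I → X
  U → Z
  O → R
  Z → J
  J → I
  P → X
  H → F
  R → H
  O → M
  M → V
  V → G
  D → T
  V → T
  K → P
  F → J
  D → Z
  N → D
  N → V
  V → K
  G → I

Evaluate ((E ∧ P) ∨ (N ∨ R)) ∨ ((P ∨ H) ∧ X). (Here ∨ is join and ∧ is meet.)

P

E ∧ P = K
N ∨ R = D
K ∨ D = P
P ∨ H = P
P ∧ X = P
P ∨ P = P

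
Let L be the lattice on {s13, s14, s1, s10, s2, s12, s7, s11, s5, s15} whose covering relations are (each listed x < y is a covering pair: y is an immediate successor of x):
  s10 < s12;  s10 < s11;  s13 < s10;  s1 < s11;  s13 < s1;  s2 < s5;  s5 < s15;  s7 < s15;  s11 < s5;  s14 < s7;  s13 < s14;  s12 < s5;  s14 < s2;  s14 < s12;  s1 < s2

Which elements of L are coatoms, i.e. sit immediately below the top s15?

s5, s7

The coatoms are exactly the elements covered by s15: s5, s7.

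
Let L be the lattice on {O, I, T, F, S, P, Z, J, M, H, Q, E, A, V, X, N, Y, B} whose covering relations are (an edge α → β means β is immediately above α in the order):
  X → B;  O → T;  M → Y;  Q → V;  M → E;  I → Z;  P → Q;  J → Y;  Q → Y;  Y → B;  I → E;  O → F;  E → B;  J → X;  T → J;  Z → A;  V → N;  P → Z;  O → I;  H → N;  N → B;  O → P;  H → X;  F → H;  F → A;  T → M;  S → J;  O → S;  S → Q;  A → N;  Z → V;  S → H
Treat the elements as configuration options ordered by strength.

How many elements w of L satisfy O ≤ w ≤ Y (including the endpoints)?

8

The interval [O, Y] = {J, M, O, P, Q, S, T, Y}, which has 8 elements.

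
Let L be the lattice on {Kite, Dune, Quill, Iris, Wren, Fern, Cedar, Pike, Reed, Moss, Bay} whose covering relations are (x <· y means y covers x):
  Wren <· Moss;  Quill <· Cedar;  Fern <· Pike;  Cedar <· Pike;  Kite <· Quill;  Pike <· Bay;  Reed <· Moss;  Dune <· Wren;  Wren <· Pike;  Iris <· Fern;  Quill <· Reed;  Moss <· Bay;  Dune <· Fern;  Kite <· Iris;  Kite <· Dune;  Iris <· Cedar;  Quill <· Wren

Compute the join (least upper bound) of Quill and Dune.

Wren

Common upper bounds of {Quill, Dune}: Bay, Moss, Pike, Wren.
The least among these is Wren.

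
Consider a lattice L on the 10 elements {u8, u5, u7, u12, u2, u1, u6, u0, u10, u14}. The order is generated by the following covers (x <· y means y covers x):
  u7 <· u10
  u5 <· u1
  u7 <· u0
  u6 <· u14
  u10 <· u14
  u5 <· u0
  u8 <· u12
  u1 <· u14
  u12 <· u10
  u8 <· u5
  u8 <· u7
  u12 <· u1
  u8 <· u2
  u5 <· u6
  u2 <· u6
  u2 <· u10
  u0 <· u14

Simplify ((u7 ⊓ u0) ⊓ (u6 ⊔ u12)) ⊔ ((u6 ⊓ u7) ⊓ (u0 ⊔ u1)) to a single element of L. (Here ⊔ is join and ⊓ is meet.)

u7 ∧ u0 = u7
u6 ∨ u12 = u14
u7 ∧ u14 = u7
u6 ∧ u7 = u8
u0 ∨ u1 = u14
u8 ∧ u14 = u8
u7 ∨ u8 = u7

u7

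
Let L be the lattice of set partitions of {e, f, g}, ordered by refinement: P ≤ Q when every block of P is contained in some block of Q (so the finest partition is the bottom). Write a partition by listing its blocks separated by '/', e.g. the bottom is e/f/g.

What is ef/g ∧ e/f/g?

e/f/g

Common lower bounds of {ef/g, e/f/g}: e/f/g.
The greatest among these is e/f/g.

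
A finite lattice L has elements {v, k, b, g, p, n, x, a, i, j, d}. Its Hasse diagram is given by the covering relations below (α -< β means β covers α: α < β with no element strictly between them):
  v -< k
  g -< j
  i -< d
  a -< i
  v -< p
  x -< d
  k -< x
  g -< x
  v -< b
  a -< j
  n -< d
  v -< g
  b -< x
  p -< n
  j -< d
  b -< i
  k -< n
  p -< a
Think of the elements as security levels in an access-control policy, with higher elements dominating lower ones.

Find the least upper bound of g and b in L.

x

Common upper bounds of {g, b}: d, x.
The least among these is x.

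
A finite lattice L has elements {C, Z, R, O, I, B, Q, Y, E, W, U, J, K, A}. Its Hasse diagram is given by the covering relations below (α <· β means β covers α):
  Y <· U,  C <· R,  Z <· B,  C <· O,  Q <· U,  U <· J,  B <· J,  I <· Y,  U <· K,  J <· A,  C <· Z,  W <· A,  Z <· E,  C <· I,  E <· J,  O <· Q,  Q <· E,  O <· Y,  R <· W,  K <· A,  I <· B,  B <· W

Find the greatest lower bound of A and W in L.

Common lower bounds of {A, W}: B, C, I, R, W, Z.
The greatest among these is W.

W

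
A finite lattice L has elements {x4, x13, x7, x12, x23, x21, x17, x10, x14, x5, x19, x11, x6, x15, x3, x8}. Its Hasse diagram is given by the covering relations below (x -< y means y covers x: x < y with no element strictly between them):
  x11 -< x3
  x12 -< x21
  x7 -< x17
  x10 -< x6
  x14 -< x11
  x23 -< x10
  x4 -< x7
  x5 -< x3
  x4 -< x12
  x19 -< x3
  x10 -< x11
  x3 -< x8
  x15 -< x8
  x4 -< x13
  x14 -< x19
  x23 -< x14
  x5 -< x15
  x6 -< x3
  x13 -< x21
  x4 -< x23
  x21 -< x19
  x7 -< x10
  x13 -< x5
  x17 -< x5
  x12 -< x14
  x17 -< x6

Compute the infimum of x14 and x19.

x14

Common lower bounds of {x14, x19}: x12, x14, x23, x4.
The greatest among these is x14.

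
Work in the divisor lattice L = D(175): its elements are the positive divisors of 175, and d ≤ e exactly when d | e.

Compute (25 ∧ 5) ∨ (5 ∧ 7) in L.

5

25 ∧ 5 = 5
5 ∧ 7 = 1
5 ∨ 1 = 5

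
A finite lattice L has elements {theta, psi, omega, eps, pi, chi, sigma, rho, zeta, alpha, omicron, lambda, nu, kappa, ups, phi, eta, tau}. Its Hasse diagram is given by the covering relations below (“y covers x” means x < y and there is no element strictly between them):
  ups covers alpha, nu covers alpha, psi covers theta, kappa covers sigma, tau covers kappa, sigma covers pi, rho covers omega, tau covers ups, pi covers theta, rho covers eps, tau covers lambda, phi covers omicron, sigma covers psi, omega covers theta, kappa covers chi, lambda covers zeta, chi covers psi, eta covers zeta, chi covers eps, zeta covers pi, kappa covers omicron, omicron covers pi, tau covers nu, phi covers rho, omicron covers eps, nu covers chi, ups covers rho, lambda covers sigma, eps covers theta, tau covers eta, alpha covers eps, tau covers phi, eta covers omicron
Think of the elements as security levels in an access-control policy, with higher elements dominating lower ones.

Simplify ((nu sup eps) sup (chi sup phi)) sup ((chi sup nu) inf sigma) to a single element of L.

tau

nu ∨ eps = nu
chi ∨ phi = tau
nu ∨ tau = tau
chi ∨ nu = nu
nu ∧ sigma = psi
tau ∨ psi = tau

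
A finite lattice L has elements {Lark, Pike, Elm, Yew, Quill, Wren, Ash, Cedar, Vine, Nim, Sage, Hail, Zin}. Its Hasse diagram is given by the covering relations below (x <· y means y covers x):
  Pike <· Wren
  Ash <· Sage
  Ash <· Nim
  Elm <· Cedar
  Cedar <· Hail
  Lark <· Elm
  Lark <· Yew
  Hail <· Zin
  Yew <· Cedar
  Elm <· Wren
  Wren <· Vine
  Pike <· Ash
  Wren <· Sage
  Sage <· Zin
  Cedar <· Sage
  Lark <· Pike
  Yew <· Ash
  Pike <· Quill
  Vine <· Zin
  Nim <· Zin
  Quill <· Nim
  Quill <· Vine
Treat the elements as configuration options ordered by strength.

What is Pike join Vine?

Vine

Common upper bounds of {Pike, Vine}: Vine, Zin.
The least among these is Vine.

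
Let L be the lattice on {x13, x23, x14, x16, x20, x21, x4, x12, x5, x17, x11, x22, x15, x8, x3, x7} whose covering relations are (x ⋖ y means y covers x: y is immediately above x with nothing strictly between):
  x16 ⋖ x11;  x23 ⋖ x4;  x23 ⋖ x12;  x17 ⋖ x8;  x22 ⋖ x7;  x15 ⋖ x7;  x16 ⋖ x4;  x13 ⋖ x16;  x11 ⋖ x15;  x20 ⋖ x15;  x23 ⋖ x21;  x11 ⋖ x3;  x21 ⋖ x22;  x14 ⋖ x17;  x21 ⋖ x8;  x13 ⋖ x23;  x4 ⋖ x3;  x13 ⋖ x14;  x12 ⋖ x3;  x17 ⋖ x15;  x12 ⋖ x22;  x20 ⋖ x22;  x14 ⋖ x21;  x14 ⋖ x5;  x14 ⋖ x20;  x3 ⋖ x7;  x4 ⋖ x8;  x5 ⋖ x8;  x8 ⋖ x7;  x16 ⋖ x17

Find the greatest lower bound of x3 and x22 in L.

Common lower bounds of {x3, x22}: x12, x13, x23.
The greatest among these is x12.

x12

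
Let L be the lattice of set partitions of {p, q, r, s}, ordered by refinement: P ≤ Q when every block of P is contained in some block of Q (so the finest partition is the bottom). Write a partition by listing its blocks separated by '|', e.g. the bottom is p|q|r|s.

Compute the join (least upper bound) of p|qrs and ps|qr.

pqrs

The join of p|qrs and ps|qr merges any blocks that overlap across the partitions, giving pqrs.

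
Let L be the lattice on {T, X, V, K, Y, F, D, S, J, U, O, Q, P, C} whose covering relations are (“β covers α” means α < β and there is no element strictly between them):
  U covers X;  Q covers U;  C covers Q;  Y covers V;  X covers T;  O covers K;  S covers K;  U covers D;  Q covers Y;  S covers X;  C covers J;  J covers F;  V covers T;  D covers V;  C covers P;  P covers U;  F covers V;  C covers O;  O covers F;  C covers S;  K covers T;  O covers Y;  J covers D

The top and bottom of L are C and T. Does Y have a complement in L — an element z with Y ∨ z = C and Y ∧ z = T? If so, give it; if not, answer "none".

S

Need z with Y ∨ z = C and Y ∧ z = T.
Checking each element gives: S.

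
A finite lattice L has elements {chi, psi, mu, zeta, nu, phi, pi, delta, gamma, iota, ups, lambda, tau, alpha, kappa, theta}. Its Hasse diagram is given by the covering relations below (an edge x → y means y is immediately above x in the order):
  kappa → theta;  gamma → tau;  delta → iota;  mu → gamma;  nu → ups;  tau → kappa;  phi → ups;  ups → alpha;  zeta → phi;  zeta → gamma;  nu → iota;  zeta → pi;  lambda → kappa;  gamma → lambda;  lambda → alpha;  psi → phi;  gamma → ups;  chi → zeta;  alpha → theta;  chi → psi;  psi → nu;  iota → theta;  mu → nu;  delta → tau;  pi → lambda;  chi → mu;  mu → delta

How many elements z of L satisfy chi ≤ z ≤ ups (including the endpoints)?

The interval [chi, ups] = {chi, gamma, mu, nu, phi, psi, ups, zeta}, which has 8 elements.

8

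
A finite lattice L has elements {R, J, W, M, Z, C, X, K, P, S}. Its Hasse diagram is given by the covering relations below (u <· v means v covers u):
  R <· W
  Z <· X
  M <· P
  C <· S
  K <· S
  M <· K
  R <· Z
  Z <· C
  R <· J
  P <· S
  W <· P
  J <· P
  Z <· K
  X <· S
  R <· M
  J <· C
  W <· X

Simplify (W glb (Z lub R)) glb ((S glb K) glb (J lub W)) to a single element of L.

R

Z ∨ R = Z
W ∧ Z = R
S ∧ K = K
J ∨ W = P
K ∧ P = M
R ∧ M = R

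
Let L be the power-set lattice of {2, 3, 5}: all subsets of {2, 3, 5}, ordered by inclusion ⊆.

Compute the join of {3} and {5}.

{3,5}

Common upper bounds of {{3}, {5}}: {2,3,5}, {3,5}.
The least among these is {3,5}.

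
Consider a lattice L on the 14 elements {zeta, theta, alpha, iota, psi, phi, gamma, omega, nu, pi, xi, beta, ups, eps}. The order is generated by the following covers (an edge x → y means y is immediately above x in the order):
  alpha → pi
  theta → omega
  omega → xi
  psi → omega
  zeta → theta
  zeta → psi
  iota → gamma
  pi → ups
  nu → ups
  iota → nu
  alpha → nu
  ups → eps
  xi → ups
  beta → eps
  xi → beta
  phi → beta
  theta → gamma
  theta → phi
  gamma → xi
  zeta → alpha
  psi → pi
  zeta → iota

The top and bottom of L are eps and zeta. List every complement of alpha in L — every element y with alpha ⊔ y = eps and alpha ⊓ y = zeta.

beta, phi

Need y with alpha ∨ y = eps and alpha ∧ y = zeta.
Checking each element gives: beta, phi.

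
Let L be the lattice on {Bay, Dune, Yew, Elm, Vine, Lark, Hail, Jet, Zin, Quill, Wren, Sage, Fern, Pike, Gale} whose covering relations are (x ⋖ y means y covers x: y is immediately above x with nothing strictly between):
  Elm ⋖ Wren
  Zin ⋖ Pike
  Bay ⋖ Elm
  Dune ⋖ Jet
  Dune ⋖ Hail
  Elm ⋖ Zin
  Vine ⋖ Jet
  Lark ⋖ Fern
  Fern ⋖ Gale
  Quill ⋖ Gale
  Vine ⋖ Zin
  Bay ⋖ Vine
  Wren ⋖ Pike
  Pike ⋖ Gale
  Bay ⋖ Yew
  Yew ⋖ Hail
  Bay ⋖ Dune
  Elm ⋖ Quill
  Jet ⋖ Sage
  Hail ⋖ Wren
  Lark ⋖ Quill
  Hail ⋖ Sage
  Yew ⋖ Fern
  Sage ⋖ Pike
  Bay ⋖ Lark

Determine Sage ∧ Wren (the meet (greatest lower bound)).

Common lower bounds of {Sage, Wren}: Bay, Dune, Hail, Yew.
The greatest among these is Hail.

Hail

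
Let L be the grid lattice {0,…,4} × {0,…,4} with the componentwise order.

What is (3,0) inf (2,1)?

In a product of chains, the meet is componentwise min, giving (2,0).

(2,0)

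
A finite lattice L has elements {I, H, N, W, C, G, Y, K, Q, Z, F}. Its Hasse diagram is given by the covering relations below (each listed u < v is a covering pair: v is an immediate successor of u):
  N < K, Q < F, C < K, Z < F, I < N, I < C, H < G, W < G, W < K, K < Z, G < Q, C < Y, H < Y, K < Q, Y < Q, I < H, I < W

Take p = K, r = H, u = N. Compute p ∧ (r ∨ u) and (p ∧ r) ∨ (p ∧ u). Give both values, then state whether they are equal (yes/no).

K; N; no

r ∨ u = Q, so p ∧ (r ∨ u) = K ∧ Q = K.
p ∧ r = I and p ∧ u = N, so (p ∧ r) ∨ (p ∧ u) = I ∨ N = N.
Equal: no.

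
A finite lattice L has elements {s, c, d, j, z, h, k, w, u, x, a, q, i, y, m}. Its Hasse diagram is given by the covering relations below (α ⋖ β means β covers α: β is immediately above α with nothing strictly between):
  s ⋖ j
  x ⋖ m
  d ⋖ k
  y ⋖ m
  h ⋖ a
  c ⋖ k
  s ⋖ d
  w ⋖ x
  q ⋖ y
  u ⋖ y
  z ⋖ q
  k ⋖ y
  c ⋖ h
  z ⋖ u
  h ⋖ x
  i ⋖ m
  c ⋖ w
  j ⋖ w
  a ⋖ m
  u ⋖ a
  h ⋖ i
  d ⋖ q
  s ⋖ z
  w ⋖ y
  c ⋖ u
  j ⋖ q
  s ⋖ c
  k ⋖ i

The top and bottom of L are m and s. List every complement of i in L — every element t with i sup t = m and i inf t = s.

j, z

Need t with i ∨ t = m and i ∧ t = s.
Checking each element gives: j, z.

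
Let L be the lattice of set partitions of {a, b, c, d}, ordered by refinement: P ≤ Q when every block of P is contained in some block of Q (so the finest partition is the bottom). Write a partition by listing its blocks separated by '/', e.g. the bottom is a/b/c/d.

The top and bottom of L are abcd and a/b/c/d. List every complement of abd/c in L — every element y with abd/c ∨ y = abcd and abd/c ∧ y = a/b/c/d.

Need y with abd/c ∨ y = abcd and abd/c ∧ y = a/b/c/d.
Checking each element gives: a/b/cd, a/bc/d, ac/b/d.

a/b/cd, a/bc/d, ac/b/d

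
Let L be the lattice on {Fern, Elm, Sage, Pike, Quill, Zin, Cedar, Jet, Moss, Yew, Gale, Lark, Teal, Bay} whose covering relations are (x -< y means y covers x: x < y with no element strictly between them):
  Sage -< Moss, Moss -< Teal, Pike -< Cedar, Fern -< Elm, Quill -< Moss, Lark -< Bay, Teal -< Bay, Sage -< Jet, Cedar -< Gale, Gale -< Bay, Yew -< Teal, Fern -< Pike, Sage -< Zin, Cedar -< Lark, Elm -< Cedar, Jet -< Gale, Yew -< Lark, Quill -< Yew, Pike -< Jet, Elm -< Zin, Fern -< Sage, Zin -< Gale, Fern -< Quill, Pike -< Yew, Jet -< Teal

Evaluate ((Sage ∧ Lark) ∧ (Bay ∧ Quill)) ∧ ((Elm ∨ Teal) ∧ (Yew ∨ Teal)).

Sage ∧ Lark = Fern
Bay ∧ Quill = Quill
Fern ∧ Quill = Fern
Elm ∨ Teal = Bay
Yew ∨ Teal = Teal
Bay ∧ Teal = Teal
Fern ∧ Teal = Fern

Fern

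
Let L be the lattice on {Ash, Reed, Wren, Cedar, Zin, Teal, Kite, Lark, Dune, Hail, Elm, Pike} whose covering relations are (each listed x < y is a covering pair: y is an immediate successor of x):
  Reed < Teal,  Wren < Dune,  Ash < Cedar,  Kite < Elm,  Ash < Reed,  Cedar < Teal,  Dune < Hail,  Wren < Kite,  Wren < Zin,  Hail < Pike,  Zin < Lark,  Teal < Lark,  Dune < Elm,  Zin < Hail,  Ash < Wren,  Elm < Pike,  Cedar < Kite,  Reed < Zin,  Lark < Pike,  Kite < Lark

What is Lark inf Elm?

Kite

Common lower bounds of {Lark, Elm}: Ash, Cedar, Kite, Wren.
The greatest among these is Kite.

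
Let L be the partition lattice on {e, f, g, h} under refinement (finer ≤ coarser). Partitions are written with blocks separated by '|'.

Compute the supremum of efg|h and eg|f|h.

The join of efg|h and eg|f|h merges any blocks that overlap across the partitions, giving efg|h.

efg|h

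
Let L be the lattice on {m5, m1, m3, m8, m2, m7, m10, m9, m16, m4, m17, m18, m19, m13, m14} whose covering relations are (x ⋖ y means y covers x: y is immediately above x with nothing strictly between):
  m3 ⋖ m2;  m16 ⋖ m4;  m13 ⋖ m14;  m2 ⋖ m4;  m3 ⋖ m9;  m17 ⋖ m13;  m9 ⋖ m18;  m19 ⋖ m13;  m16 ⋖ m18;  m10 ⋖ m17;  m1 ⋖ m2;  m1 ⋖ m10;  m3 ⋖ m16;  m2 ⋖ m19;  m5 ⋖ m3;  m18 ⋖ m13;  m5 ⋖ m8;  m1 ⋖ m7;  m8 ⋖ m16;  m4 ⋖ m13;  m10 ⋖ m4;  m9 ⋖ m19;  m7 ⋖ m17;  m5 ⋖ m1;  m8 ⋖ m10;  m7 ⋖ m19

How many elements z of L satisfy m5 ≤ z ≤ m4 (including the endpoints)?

The interval [m5, m4] = {m1, m10, m16, m2, m3, m4, m5, m8}, which has 8 elements.

8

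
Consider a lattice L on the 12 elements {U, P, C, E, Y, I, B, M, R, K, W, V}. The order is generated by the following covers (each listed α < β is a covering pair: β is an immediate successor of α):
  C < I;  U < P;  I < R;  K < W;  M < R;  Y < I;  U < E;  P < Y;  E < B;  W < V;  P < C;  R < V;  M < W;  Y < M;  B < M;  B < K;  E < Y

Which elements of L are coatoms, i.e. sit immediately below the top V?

R, W

The coatoms are exactly the elements covered by V: R, W.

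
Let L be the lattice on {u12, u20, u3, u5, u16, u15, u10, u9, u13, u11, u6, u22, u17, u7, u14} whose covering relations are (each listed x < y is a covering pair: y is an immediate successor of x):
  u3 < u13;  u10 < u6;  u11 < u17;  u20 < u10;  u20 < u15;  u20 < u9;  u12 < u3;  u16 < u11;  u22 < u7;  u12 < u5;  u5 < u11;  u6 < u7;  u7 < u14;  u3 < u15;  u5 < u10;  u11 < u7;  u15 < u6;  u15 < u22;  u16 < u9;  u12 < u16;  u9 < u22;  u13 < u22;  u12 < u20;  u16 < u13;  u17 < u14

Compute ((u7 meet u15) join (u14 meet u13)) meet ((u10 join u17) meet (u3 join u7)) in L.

u7 ∧ u15 = u15
u14 ∧ u13 = u13
u15 ∨ u13 = u22
u10 ∨ u17 = u14
u3 ∨ u7 = u7
u14 ∧ u7 = u7
u22 ∧ u7 = u22

u22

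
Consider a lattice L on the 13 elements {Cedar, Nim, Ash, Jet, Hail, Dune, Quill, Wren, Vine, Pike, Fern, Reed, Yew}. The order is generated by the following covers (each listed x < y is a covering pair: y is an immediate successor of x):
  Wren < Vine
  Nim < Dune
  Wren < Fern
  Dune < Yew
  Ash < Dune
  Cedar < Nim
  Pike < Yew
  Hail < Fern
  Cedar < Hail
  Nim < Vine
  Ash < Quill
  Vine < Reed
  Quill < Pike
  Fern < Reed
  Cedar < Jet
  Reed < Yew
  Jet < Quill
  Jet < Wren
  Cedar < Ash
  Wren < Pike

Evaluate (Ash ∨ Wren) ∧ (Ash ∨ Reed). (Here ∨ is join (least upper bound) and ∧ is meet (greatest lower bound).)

Ash ∨ Wren = Pike
Ash ∨ Reed = Yew
Pike ∧ Yew = Pike

Pike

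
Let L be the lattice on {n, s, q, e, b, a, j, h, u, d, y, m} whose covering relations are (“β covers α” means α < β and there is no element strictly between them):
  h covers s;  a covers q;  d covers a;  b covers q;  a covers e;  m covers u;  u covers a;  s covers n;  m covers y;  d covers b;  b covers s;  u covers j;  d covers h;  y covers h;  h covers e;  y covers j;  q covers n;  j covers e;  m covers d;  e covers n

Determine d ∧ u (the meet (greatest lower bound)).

a

Common lower bounds of {d, u}: a, e, n, q.
The greatest among these is a.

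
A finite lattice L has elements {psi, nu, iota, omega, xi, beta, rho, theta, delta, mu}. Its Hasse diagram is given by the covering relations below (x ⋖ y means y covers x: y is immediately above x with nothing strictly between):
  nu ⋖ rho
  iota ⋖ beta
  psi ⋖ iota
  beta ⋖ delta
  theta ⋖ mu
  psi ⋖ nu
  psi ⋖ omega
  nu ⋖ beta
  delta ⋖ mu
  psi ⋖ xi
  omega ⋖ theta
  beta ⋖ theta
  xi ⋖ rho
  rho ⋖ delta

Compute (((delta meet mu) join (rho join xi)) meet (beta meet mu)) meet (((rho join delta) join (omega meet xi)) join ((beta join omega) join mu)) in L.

beta

delta ∧ mu = delta
rho ∨ xi = rho
delta ∨ rho = delta
beta ∧ mu = beta
delta ∧ beta = beta
rho ∨ delta = delta
omega ∧ xi = psi
delta ∨ psi = delta
beta ∨ omega = theta
theta ∨ mu = mu
delta ∨ mu = mu
beta ∧ mu = beta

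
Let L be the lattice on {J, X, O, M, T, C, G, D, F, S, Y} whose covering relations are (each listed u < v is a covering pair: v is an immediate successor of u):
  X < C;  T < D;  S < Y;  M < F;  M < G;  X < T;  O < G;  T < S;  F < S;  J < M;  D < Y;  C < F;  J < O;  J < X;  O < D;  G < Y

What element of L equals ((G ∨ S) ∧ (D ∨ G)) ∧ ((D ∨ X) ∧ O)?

O

G ∨ S = Y
D ∨ G = Y
Y ∧ Y = Y
D ∨ X = D
D ∧ O = O
Y ∧ O = O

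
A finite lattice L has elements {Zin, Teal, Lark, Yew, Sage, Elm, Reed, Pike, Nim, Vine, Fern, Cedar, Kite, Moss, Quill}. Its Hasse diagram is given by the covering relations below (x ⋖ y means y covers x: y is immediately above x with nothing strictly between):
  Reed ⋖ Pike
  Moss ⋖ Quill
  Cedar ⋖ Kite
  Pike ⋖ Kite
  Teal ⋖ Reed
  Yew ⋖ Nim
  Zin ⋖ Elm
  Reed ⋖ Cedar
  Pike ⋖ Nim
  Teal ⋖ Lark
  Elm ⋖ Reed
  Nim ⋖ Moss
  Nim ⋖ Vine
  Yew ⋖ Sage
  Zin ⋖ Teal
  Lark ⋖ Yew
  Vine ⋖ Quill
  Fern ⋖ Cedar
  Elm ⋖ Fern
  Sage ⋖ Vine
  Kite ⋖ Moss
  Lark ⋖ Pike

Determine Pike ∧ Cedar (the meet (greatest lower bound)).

Common lower bounds of {Pike, Cedar}: Elm, Reed, Teal, Zin.
The greatest among these is Reed.

Reed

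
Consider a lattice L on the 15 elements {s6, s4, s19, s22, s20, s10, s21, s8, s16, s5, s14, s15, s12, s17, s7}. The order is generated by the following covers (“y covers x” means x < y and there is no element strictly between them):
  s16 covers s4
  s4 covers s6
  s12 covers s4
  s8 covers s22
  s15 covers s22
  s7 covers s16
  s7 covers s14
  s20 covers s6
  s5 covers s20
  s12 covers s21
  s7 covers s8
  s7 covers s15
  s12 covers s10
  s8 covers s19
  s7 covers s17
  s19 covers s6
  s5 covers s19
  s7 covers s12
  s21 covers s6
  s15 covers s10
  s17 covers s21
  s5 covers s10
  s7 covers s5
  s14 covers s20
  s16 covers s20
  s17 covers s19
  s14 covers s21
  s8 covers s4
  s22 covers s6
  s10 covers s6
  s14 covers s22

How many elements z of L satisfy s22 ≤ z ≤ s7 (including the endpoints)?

5

The interval [s22, s7] = {s14, s15, s22, s7, s8}, which has 5 elements.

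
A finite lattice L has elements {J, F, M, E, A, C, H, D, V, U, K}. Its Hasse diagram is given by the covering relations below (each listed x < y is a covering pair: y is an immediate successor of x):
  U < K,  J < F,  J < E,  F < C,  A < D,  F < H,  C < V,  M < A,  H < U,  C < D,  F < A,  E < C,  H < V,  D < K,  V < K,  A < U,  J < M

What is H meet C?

F

Common lower bounds of {H, C}: F, J.
The greatest among these is F.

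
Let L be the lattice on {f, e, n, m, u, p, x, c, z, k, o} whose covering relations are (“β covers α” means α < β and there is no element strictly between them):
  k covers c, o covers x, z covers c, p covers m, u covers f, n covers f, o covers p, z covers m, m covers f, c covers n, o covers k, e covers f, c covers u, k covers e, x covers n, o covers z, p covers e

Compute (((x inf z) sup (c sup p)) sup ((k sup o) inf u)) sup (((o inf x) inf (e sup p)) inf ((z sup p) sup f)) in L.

x ∧ z = n
c ∨ p = o
n ∨ o = o
k ∨ o = o
o ∧ u = u
o ∨ u = o
o ∧ x = x
e ∨ p = p
x ∧ p = f
z ∨ p = o
o ∨ f = o
f ∧ o = f
o ∨ f = o

o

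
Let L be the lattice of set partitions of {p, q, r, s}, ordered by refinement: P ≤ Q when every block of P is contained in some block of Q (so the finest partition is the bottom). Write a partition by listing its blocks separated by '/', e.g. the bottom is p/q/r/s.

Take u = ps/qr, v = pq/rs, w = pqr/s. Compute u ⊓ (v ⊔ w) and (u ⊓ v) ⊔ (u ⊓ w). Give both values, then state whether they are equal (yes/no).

ps/qr; p/qr/s; no

v ⊔ w = pqrs, so u ⊓ (v ⊔ w) = ps/qr ⊓ pqrs = ps/qr.
u ⊓ v = p/q/r/s and u ⊓ w = p/qr/s, so (u ⊓ v) ⊔ (u ⊓ w) = p/q/r/s ⊔ p/qr/s = p/qr/s.
Equal: no.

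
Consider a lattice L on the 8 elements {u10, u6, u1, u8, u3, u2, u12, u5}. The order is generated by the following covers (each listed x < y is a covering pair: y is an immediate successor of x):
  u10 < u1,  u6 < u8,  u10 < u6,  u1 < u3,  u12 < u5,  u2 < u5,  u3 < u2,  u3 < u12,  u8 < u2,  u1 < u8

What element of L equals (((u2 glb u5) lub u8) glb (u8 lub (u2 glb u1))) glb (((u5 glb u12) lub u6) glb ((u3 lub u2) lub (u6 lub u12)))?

u8

u2 ∧ u5 = u2
u2 ∨ u8 = u2
u2 ∧ u1 = u1
u8 ∨ u1 = u8
u2 ∧ u8 = u8
u5 ∧ u12 = u12
u12 ∨ u6 = u5
u3 ∨ u2 = u2
u6 ∨ u12 = u5
u2 ∨ u5 = u5
u5 ∧ u5 = u5
u8 ∧ u5 = u8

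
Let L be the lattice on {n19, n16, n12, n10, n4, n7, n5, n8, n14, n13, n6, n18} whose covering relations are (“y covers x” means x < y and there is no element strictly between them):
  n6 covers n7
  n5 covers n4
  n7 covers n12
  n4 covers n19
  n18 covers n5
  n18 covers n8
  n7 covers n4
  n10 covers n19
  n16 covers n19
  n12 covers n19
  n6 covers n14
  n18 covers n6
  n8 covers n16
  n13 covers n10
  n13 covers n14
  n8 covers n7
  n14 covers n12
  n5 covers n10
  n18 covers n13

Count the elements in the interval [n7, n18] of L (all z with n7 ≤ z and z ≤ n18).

4

The interval [n7, n18] = {n18, n6, n7, n8}, which has 4 elements.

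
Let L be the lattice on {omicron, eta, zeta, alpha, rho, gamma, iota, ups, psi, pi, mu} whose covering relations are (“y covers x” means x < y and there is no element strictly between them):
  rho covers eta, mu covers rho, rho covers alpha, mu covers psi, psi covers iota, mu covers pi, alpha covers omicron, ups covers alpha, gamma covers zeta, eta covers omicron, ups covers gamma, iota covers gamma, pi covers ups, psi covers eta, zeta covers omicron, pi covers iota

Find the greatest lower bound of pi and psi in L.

iota

Common lower bounds of {pi, psi}: gamma, iota, omicron, zeta.
The greatest among these is iota.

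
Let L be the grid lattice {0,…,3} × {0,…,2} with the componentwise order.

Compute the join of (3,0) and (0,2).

(3,2)

In a product of chains, the join is componentwise max, giving (3,2).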